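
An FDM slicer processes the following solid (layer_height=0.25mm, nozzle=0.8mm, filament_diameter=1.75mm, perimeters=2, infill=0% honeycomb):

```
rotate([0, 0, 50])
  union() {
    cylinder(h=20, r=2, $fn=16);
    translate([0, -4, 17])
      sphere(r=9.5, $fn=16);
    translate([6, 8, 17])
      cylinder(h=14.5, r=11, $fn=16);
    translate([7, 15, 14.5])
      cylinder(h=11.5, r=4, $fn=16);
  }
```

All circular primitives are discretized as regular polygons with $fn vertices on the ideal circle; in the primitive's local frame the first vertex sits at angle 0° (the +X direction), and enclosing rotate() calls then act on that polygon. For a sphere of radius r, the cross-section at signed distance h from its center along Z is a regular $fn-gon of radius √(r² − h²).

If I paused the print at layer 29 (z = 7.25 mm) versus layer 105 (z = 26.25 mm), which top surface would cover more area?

layer 105 (z = 26.25 mm)

Layer 29 (z = 7.25): the r=2 cylinder gives a regular 16-gon of circumradius 2 (constant along its height) (area = (16/2)·2.000²·sin(360°/16) = 12.25 mm²); the sphere at (0, -4) does not reach this height (|z−center|=9.750 > r=9.5); the cylinder at (6, 8) is not intersected at this z (z outside [17, 31.5]); the cylinder at (7, 15) is not intersected at this z (z outside [14.5, 26]); Merging all regions: only the r=2 cylinder is present, so the union is just that shape — area = 12.25 mm²; (whole slice rotated 50° about Z — lengths, areas and connectivity unchanged). So its area = 12.25 mm². Layer 105 (z = 26.25): the cylinder is not intersected at this z (z outside [0, 20]); the r=9.5 sphere at (0, -4) slices to a regular 16-gon of circumradius 2.165 (√(r²−h²) with h=9.25 from center) (area = (16/2)·2.165²·sin(360°/16) = 14.35 mm²); the r=11 cylinder at (6, 8) gives a regular 16-gon of circumradius 11 (constant along its height) (area = (16/2)·11.000²·sin(360°/16) = 370.44 mm²); the cylinder at (7, 15) does not reach this height (z outside [14.5, 26]); Merging all regions: the 2 present regions are separate (no shared area or edge), so areas and boundary lengths simply add and each stays a separate island — area = 384.79 mm²; (whole slice rotated 50° about Z — lengths, areas and connectivity unchanged). So its area = 384.79 mm². Layer 105 is larger (384.79 vs 12.25 mm²).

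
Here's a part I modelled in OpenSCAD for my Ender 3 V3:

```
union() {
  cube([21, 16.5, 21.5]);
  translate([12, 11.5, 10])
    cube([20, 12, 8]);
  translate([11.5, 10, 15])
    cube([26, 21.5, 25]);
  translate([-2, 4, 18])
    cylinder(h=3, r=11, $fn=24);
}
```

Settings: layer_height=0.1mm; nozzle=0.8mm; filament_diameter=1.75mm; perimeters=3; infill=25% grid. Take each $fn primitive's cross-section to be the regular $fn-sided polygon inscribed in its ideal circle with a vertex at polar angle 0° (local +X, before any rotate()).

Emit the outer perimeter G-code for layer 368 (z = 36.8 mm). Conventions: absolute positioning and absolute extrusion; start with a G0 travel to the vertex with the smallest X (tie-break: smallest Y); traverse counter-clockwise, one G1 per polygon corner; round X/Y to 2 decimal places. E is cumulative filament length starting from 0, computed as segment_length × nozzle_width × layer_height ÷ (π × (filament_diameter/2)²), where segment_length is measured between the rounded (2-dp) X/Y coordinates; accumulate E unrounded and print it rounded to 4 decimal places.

At z = 36.8 mm: the cube is absent (z outside [0, 21.5]); the cube at (12, 11.5) is absent (z outside [10, 18]); the 26×21.5 cube at (11.5, 10) contributes its full rectangle; the cylinder at (-2, 4) does not reach this height (z outside [18, 21]); Combining (union): only the 26×21.5 cube at (11.5, 10) is present, so the union is just that shape — 1 connected region. The outline is a single polygon with 4 vertices. Extrusion per mm of travel: 0.8 × 0.1 / (π × 0.875²) = 0.033260. Accumulating E over each segment gives final E = 3.1597.

G0 X11.50 Y10.00 Z36.80
G1 X37.50 Y10.00 E0.8648
G1 X37.50 Y31.50 E1.5799
G1 X11.50 Y31.50 E2.4446
G1 X11.50 Y10.00 E3.1597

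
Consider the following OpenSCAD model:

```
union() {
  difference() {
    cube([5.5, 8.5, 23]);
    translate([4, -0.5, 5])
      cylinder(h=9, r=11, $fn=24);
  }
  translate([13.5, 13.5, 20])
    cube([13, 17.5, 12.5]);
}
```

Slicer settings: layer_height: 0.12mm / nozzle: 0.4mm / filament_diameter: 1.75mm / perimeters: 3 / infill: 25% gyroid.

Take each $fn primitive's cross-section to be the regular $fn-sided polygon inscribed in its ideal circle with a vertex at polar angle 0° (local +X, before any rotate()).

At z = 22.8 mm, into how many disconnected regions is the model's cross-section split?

2

At z = 22.8 mm: the cube is present — its section is the full 5.5×8.5 rectangle; the cylinder at (4, -0.5) is not intersected at this z (z outside [5, 14]); Taking the first minus the rest: none of the subtracted shapes is present at this height, so the 5.5×8.5 cube is unchanged — 1 connected region; the cube at (13.5, 13.5) (footprint 13×17.5) is included at this height; Merging all regions: the 2 present regions are separate (no shared area or edge), so areas and boundary lengths simply add and each stays a separate island — 2 connected regions. The result has 2 disconnected regions.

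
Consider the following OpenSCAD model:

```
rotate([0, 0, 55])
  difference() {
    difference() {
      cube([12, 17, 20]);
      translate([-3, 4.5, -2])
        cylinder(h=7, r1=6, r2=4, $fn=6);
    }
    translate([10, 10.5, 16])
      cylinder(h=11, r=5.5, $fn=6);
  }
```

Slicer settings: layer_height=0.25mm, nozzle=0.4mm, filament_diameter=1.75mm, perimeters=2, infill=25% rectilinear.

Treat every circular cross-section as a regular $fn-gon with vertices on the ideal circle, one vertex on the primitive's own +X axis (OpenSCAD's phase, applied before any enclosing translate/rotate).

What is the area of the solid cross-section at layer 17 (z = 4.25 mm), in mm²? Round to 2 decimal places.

201.45 mm²

At z = 4.25 mm: the cube (footprint 12×17) is included at this height (area 204.00 mm²); the cone at (-3, 4.5): at t=0.893 of its height the radius interpolates to r₁+(r₂−r₁)t = 4.214, giving a regular 6-gon of that circumradius (area = (6/2)·4.214²·sin(360°/6) = 46.14 mm²); Subtracting the remaining from the first: starting from the 12×17 cube (204.00 mm²), the cone at (-3, 4.5) partially overlaps it — only the 2.55 mm² overlap (of its 46.14 mm²) is removed, clipping the outline — area = 201.45 mm²; the cylinder at (10, 10.5) is not intersected at this z (z outside [16, 27]); Subtracting the remaining from the first: none of the subtracted shapes is present at this height, so that combined region is unchanged — area = 201.45 mm²; (rotated 55° about Z; rotation is an isometry so areas/perimeters/island counts are preserved). Overall, the cross-section is a single solid region. Net area = 201.45 mm².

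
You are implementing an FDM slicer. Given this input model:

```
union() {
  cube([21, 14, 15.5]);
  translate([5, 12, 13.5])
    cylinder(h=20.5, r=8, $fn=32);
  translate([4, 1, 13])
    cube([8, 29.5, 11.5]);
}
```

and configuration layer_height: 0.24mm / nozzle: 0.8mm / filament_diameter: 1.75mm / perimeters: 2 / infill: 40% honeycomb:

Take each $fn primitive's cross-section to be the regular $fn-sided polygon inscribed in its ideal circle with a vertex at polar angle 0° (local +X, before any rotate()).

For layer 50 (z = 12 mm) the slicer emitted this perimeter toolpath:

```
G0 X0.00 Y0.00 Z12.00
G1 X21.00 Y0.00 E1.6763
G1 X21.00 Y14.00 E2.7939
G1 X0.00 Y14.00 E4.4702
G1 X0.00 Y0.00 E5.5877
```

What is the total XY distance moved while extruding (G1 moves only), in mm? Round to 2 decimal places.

Sum the Euclidean lengths of each G1 segment: total = 70.00 mm.

70.00 mm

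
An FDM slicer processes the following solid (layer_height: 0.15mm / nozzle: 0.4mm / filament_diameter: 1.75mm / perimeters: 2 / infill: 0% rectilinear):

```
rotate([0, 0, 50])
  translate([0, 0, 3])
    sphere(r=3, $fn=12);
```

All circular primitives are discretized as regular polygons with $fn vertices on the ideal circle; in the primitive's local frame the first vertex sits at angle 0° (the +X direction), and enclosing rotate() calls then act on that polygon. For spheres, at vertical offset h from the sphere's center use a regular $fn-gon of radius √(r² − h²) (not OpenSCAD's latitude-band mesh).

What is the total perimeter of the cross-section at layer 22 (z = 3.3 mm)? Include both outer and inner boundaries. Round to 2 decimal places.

18.54 mm

At z = 3.3 mm: the sphere: section is a regular 12-gon, circumradius = √(r²−h²) = √(3²−0.3²) = 2.985 (perimeter = 2·12·2.985·sin(180°/12) = 18.54 mm); (rotated 50° about Z; rotation is an isometry so areas/perimeters/island counts are preserved). Overall, the cross-section is a single solid region. Total boundary length (outer) = 18.54 mm.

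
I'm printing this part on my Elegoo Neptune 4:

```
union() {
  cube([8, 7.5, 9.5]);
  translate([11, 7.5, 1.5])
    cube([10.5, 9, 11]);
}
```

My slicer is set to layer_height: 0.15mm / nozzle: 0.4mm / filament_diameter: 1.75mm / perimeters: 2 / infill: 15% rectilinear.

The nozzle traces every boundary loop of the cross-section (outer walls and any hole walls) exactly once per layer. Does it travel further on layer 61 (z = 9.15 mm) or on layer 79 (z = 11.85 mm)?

layer 61 (z = 9.15 mm)

Layer 61 (z = 9.15): the cube (footprint 8×7.5) is included at this height (perimeter 31.00 mm); the 10.5×9 cube at (11, 7.5) contributes its full rectangle (perimeter 39.00 mm); Combining (union): the 2 present regions are separate (no shared area or edge), so areas and boundary lengths simply add and each stays a separate island — boundary = 70.00 mm. So its perimeter = 70.00 mm. Layer 79 (z = 11.85): the cube is not intersected at this z (z outside [0, 9.5]); the cube at (11, 7.5) (footprint 10.5×9) is included at this height (perimeter 39.00 mm); Combining (union): only the 10.5×9 cube at (11, 7.5) is present, so the union is just that shape — boundary = 39.00 mm. So its perimeter = 39.00 mm. Layer 61 is larger (70.00 vs 39.00 mm).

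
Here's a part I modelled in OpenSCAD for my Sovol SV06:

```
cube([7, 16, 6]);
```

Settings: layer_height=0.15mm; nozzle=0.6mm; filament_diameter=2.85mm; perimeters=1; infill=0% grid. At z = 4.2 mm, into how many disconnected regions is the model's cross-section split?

1

At z = 4.2 mm: the cube (footprint 7×16) is included at this height. The result has 1 disconnected region.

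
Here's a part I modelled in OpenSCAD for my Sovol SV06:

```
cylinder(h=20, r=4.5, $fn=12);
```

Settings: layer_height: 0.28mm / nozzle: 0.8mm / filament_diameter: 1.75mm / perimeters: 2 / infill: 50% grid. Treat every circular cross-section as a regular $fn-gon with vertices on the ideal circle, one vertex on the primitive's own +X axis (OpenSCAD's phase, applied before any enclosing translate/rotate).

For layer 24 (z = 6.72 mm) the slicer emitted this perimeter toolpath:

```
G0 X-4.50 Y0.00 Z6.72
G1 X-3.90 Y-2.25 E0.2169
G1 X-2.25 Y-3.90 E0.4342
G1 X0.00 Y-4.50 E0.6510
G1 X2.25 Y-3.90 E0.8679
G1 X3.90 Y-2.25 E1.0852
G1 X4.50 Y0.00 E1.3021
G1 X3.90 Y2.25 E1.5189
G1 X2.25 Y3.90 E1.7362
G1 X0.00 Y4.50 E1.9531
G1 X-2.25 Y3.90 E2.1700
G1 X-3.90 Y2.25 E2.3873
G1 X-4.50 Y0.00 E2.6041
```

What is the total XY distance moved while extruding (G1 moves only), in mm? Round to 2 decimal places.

27.96 mm

Sum the Euclidean lengths of each G1 segment: total = 27.96 mm.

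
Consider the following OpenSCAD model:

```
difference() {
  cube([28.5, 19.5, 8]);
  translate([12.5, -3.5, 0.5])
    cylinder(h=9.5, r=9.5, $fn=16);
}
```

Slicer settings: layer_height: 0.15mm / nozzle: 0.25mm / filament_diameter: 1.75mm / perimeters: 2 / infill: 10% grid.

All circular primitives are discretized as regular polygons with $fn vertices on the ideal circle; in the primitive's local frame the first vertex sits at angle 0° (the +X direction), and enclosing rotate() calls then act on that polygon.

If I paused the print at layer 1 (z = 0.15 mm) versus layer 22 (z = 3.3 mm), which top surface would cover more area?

Layer 1 (z = 0.15): the cube is present — its section is the full 28.5×19.5 rectangle (area 555.75 mm²); the cylinder at (12.5, -3.5) does not reach this height (z outside [0.5, 10]); After the difference (first − rest): none of the subtracted shapes is present at this height, so the 28.5×19.5 cube is unchanged — area = 555.75 mm². So its area = 555.75 mm². Layer 22 (z = 3.3): the cube (footprint 28.5×19.5) is included at this height (area 555.75 mm²); the cylinder at (12.5, -3.5): section is a regular 16-gon, circumradius r=9.5 (area = (16/2)·9.500²·sin(360°/16) = 276.30 mm²); After the difference (first − rest): starting from the 28.5×19.5 cube (555.75 mm²), the r=9.5 cylinder at (12.5, -3.5) partially overlaps it — only the 74.09 mm² overlap (of its 276.30 mm²) is removed, clipping the outline — area = 481.66 mm². So its area = 481.66 mm². Layer 1 is larger (555.75 vs 481.66 mm²).

layer 1 (z = 0.15 mm)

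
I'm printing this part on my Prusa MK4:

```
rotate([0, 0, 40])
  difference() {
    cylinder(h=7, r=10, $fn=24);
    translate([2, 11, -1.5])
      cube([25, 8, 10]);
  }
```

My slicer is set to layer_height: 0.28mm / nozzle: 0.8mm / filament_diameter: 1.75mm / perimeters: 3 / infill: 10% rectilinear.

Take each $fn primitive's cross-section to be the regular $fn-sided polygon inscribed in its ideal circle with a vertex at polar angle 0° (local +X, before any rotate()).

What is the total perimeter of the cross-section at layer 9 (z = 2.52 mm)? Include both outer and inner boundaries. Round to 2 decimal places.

62.65 mm

At z = 2.52 mm: the cylinder: section is a regular 24-gon, circumradius r=10 (perimeter = 2·24·10.000·sin(180°/24) = 62.65 mm); the cube at (2, 11) (footprint 25×8) is included at this height (perimeter 66.00 mm); After the difference (first − rest): starting from the r=10 cylinder, the 25×8 cube at (2, 11) misses the remaining region (no effect) — boundary = 62.65 mm; (rotated 40° about Z; rotation is an isometry so areas/perimeters/island counts are preserved). Overall, the cross-section is a single solid region. Total boundary length (outer) = 62.65 mm.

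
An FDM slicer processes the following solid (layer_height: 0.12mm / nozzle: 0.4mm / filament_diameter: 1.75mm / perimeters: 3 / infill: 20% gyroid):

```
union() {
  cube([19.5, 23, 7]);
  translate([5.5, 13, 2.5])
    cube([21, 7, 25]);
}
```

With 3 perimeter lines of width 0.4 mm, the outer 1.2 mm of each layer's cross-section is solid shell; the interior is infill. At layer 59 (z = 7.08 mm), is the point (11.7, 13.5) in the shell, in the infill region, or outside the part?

At z = 7.08 mm: the cube is absent (z outside [0, 7]); the cube at (5.5, 13) is present — its section is the full 21×7 rectangle; Taking the union: only the 21×7 cube at (5.5, 13) is present, so the union is just that shape — 1 connected region. Overall, the cross-section is a single solid region. The nearest boundary edge runs (5.50, 13.00)→(26.50, 13.00); distance from the point to it = 0.50 mm. The point is inside the cross-section, 0.50 mm from the nearest boundary — within the 1.2 mm shell band (3 × 0.4).

shell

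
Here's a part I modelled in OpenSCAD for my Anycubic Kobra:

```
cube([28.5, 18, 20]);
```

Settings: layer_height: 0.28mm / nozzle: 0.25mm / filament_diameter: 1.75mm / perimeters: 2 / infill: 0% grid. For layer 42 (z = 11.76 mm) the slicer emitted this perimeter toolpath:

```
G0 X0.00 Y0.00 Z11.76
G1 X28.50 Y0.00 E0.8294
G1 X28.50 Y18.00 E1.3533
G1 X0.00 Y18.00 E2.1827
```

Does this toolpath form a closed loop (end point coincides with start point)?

Start point (G0): (0.00, 0.00). End point (last G1): the path does not return to the start — open.

no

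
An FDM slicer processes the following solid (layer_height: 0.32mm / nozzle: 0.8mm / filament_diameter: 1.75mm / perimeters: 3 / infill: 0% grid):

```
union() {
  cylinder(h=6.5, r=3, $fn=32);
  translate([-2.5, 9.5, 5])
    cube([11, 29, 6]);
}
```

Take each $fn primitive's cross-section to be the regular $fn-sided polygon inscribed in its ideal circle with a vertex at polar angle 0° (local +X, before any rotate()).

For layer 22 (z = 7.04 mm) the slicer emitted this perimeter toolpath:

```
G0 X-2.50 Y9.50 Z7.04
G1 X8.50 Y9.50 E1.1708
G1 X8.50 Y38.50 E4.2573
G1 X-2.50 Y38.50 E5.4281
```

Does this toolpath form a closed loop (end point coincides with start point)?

no

Start point (G0): (-2.50, 9.50). End point (last G1): the path does not return to the start — open.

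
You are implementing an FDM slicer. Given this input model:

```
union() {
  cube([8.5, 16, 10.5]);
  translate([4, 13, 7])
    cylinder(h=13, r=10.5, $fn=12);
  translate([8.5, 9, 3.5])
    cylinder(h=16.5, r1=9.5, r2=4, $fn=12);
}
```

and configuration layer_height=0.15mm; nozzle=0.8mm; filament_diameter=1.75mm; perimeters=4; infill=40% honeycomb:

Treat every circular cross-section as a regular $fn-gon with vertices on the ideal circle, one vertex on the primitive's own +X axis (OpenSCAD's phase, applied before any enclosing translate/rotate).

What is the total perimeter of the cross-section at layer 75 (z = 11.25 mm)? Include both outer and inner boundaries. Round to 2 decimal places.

At z = 11.25 mm: the cube is absent (z outside [0, 10.5]); the cylinder at (4, 13): section is a regular 12-gon, circumradius r=10.5 (perimeter = 2·12·10.500·sin(180°/12) = 65.22 mm); the cone at (8.5, 9) (r1=9.5→r2=4) has section circumradius 6.917 here — a regular 12-gon (perimeter = 2·12·6.917·sin(180°/12) = 42.96 mm); Merging all regions: the regions partially overlap (shared area 117.80 mm²), so the edge portions inside another operand are dropped and the merged outline is re-measured after clipping — boundary = 68.50 mm. Overall, the cross-section is a single solid region. Total boundary length (outer) = 68.50 mm.

68.50 mm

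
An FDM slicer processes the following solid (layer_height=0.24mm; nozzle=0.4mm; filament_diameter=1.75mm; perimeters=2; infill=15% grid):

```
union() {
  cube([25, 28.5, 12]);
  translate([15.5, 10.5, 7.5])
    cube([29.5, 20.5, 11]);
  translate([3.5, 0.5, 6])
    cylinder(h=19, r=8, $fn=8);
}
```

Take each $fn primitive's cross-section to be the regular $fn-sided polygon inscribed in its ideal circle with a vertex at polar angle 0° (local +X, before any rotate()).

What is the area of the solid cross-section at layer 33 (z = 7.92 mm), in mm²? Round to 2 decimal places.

At z = 7.92 mm: the cube (footprint 25×28.5) is included at this height (area 712.50 mm²); the 29.5×20.5 cube at (15.5, 10.5) contributes its full rectangle (area 604.75 mm²); the r=8 cylinder at (3.5, 0.5) contributes a regular 8-gon of circumradius 8 (area = (8/2)·8.000²·sin(360°/8) = 181.02 mm²); Combining (union): the regions partially overlap — summed areas 1498.27 mm² minus the doubly-counted overlap 247.42 mm² gives 1250.85 mm² — area = 1250.85 mm². Overall, the cross-section is a single solid region. Net area = 1250.85 mm².

1250.85 mm²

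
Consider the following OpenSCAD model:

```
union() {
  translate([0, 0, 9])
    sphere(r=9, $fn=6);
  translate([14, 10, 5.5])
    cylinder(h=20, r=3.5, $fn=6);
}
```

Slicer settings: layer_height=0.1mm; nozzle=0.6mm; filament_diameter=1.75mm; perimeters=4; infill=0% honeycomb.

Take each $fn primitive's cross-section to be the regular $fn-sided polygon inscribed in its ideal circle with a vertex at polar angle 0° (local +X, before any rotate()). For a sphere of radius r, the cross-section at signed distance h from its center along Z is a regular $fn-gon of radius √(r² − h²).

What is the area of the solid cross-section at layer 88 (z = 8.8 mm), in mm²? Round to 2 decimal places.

242.17 mm²

At z = 8.8 mm: the r=9 sphere contributes a regular 6-gon of circumradius √(9²−0.2²) = 8.998 (area = (6/2)·8.998²·sin(360°/6) = 210.34 mm²); the cylinder at (14, 10): section is a regular 6-gon, circumradius r=3.5 (area = (6/2)·3.500²·sin(360°/6) = 31.83 mm²); Combining (union): the 2 present regions are separate (no shared area or edge), so areas and boundary lengths simply add and each stays a separate island — area = 242.17 mm². Overall, the cross-section has 2 separate islands. Net area = 242.17 mm².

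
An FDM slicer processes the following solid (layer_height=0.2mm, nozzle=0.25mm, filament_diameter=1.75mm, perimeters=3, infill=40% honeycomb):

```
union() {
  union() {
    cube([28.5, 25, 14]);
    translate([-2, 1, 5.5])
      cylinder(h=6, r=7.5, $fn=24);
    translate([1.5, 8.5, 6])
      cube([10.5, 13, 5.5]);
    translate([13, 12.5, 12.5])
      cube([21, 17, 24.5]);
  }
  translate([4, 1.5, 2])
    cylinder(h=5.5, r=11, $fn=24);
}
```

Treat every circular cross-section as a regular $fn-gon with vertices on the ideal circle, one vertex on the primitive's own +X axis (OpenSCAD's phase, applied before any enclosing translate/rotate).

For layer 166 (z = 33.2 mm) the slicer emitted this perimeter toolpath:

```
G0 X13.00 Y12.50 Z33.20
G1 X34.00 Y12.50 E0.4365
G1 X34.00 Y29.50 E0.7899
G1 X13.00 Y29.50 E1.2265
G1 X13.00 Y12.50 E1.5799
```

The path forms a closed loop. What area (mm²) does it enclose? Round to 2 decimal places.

Apply the shoelace formula to the sequence of (X, Y) vertices; enclosed area = 357.00 mm².

357.00 mm²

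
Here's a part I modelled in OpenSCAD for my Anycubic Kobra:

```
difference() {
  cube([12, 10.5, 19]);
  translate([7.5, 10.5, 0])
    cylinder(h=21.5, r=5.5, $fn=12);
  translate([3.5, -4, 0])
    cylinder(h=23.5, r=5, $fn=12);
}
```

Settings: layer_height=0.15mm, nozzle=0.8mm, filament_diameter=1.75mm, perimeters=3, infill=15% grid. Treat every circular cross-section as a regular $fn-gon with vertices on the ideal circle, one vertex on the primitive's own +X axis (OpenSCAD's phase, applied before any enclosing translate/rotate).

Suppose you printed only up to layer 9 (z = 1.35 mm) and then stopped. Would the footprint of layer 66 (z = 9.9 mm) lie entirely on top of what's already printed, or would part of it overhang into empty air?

Compare the two slices. At z = 1.35: the cube is present — its section is the full 12×10.5 rectangle (area 126.00 mm²); the r=5.5 cylinder at (7.5, 10.5) gives a regular 12-gon of circumradius 5.5 (constant along its height) (area = (12/2)·5.500²·sin(360°/12) = 90.75 mm²); the r=5 cylinder at (3.5, -4) gives a regular 12-gon of circumradius 5 (constant along its height) (area = (12/2)·5.000²·sin(360°/12) = 75.00 mm²); Subtracting the remaining from the first: starting from the 12×10.5 cube (126.00 mm²), the r=5.5 cylinder at (7.5, 10.5) partially overlaps it — only the 43.60 mm² overlap (of its 90.75 mm²) is removed, clipping the outline; the r=5 cylinder at (3.5, -4) partially overlaps it — only the 3.43 mm² overlap (of its 75.00 mm²) is removed, clipping the outline — area = 78.96 mm². At z = 9.9: the 12×10.5 cube contributes its full rectangle (area 126.00 mm²); the cylinder at (7.5, 10.5): section is a regular 12-gon, circumradius r=5.5 (area = (12/2)·5.500²·sin(360°/12) = 90.75 mm²); the r=5 cylinder at (3.5, -4) contributes a regular 12-gon of circumradius 5 (area = (12/2)·5.000²·sin(360°/12) = 75.00 mm²); Taking the first minus the rest: starting from the 12×10.5 cube (126.00 mm²), the r=5.5 cylinder at (7.5, 10.5) partially overlaps it — only the 43.60 mm² overlap (of its 90.75 mm²) is removed, clipping the outline; the r=5 cylinder at (3.5, -4) partially overlaps it — only the 3.43 mm² overlap (of its 75.00 mm²) is removed, clipping the outline — area = 78.96 mm². Checking containment: the cross-section at z = 9.9 is a subset of the cross-section at z = 1.35.

entirely on top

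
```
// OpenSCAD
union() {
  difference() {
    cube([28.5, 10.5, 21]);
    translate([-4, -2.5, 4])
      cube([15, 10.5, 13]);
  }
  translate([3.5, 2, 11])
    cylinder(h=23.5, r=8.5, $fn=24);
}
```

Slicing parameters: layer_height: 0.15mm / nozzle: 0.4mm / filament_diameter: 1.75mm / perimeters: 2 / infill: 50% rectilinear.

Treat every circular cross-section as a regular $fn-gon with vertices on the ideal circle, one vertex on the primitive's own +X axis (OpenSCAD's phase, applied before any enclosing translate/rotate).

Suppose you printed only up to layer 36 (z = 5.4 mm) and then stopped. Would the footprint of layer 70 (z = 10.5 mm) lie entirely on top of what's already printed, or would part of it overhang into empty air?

Compare the two slices. At z = 5.4: the 28.5×10.5 cube contributes its full rectangle (area 299.25 mm²); the cube at (-4, -2.5) is present — its section is the full 15×10.5 rectangle (area 157.50 mm²); After the difference (first − rest): starting from the 28.5×10.5 cube (299.25 mm²), the 15×10.5 cube at (-4, -2.5) partially overlaps it — only the 88.00 mm² overlap (of its 157.50 mm²) is removed, clipping the outline — area = 211.25 mm²; the cylinder at (3.5, 2) is absent (z outside [11, 34.5]); Taking the union: only that combined region is present, so the union is just that shape — area = 211.25 mm². At z = 10.5: the 28.5×10.5 cube contributes its full rectangle (area 299.25 mm²); the cube at (-4, -2.5) (footprint 15×10.5) is included at this height (area 157.50 mm²); Taking the first minus the rest: starting from the 28.5×10.5 cube (299.25 mm²), the 15×10.5 cube at (-4, -2.5) partially overlaps it — only the 88.00 mm² overlap (of its 157.50 mm²) is removed, clipping the outline — area = 211.25 mm²; the cylinder at (3.5, 2) is absent (z outside [11, 34.5]); Taking the union: only the result so far is present, so the union is just that shape — area = 211.25 mm². Checking containment: the cross-section at z = 10.5 is a subset of the cross-section at z = 5.4.

entirely on top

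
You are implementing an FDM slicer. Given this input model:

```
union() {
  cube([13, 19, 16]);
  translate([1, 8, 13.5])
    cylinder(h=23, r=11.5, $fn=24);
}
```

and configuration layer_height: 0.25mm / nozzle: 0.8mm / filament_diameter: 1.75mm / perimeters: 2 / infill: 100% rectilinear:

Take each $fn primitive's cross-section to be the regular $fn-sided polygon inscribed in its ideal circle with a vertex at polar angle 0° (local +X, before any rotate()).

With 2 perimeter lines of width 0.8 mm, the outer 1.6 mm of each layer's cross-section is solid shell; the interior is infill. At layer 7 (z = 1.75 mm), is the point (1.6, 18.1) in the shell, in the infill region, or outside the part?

shell

At z = 1.75 mm: the cube is present — its section is the full 13×19 rectangle; the cylinder at (1, 8) is absent (z outside [13.5, 36.5]); Merging all regions: only the 13×19 cube is present, so the union is just that shape — 1 connected region. Overall, the cross-section is a single solid region. The nearest boundary edge runs (13.00, 19.00)→(0.00, 19.00); distance from the point to it = 0.90 mm. The point is inside the cross-section, 0.90 mm from the nearest boundary — within the 1.6 mm shell band (2 × 0.8).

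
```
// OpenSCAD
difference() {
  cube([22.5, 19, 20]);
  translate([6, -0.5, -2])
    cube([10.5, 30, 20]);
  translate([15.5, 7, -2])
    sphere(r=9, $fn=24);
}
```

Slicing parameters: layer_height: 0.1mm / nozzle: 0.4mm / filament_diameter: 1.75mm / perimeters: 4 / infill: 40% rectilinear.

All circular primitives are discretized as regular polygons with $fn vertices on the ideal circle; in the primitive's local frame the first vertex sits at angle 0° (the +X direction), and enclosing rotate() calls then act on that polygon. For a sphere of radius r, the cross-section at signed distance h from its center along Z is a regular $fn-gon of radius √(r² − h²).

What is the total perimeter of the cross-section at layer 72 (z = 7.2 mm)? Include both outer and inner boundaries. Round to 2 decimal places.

100.00 mm

At z = 7.2 mm: the cube is present — its section is the full 22.5×19 rectangle (perimeter 83.00 mm); the cube at (6, -0.5) (footprint 10.5×30) is included at this height (perimeter 81.00 mm); the sphere at (15.5, 7) is absent (|z−center|=9.200 > r=9); Taking the first minus the rest: starting from the 22.5×19 cube, the 10.5×30 cube at (6, -0.5) partially overlaps it — only the 199.50 mm² overlap (of its 315.00 mm²) is removed, clipping the outline — boundary = 100.00 mm. Overall, the cross-section has 2 separate islands. Total boundary length (outer) = 100.00 mm.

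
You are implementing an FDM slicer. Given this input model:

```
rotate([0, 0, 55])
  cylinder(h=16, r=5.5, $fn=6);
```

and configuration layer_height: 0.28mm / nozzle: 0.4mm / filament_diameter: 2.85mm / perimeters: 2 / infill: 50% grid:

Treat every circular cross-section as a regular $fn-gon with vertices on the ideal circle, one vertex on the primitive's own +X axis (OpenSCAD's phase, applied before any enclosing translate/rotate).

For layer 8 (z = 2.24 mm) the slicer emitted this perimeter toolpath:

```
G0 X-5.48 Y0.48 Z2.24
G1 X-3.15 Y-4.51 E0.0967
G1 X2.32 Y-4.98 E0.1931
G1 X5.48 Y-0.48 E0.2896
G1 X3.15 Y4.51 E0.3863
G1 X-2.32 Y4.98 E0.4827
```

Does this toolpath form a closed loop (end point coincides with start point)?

no

Start point (G0): (-5.48, 0.48). End point (last G1): the path does not return to the start — open.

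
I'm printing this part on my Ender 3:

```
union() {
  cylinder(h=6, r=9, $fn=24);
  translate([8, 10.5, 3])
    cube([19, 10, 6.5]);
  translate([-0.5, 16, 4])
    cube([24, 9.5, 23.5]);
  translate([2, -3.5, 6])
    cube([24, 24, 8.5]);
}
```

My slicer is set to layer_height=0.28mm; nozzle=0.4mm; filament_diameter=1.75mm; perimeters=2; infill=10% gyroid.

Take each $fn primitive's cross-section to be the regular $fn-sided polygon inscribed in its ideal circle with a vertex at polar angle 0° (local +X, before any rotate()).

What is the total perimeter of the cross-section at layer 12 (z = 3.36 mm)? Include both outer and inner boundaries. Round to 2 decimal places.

At z = 3.36 mm: the r=9 cylinder contributes a regular 24-gon of circumradius 9 (perimeter = 2·24·9.000·sin(180°/24) = 56.39 mm); the 19×10 cube at (8, 10.5) contributes its full rectangle (perimeter 58.00 mm); the cube at (-0.5, 16) is not intersected at this z (z outside [4, 27.5]); the cube at (2, -3.5) is absent (z outside [6, 14.5]); Taking the union: the 2 present regions are separate (no shared area or edge), so areas and boundary lengths simply add and each stays a separate island — boundary = 114.39 mm. Overall, the cross-section has 2 separate islands. Total boundary length (outer) = 114.39 mm.

114.39 mm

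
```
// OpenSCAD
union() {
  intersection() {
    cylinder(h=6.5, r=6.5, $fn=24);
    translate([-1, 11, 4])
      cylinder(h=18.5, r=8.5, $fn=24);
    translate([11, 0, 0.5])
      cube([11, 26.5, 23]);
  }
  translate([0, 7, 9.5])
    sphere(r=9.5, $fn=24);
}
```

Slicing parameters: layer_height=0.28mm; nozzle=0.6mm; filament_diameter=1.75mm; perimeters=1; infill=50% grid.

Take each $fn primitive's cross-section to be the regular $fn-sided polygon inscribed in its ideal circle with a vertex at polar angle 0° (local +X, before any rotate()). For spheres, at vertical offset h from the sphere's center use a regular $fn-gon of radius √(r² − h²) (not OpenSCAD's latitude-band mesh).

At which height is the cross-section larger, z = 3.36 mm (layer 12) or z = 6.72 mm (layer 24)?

Layer 12 (z = 3.36): the r=6.5 cylinder gives a regular 24-gon of circumradius 6.5 (constant along its height) (area = (24/2)·6.500²·sin(360°/24) = 131.22 mm²); the cylinder at (-1, 11) does not reach this height (z outside [4, 22.5]); the 11×26.5 cube at (11, 0) contributes its full rectangle (area 291.50 mm²); Keeping only the common overlap: at least one operand is absent at this height, so nothing remains; the r=9.5 sphere at (0, 7) slices to a regular 24-gon of circumradius 7.249 (√(r²−h²) with h=6.14 from center) (area = (24/2)·7.249²·sin(360°/24) = 163.21 mm²); Taking the union: only the r=9.5 sphere at (0, 7) is present, so the union is just that shape — area = 163.21 mm². So its area = 163.21 mm². Layer 24 (z = 6.72): the cylinder is not intersected at this z (z outside [0, 6.5]); the cylinder at (-1, 11): section is a regular 24-gon, circumradius r=8.5 (area = (24/2)·8.500²·sin(360°/24) = 224.40 mm²); the 11×26.5 cube at (11, 0) contributes its full rectangle (area 291.50 mm²); Taking the intersection: at least one operand is absent at this height, so nothing remains; the r=9.5 sphere at (0, 7) contributes a regular 24-gon of circumradius √(9.5²−2.78²) = 9.084 (area = (24/2)·9.084²·sin(360°/24) = 256.30 mm²); Combining (union): only the r=9.5 sphere at (0, 7) is present, so the union is just that shape — area = 256.30 mm². So its area = 256.30 mm². Layer 24 is larger (256.30 vs 163.21 mm²).

layer 24 (z = 6.72 mm)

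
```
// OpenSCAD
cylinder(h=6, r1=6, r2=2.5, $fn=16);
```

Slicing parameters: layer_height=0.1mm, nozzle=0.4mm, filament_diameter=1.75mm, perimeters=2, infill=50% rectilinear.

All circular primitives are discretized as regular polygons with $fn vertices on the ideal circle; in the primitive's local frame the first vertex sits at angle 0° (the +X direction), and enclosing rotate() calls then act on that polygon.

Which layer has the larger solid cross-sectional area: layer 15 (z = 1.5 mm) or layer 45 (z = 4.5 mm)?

Layer 15 (z = 1.5): the cone: at t=0.250 of its height the radius interpolates to r₁+(r₂−r₁)t = 5.125, giving a regular 16-gon of that circumradius (area = (16/2)·5.125²·sin(360°/16) = 80.41 mm²). So its area = 80.41 mm². Layer 45 (z = 4.5): the cone: at t=0.750 of its height the radius interpolates to r₁+(r₂−r₁)t = 3.375, giving a regular 16-gon of that circumradius (area = (16/2)·3.375²·sin(360°/16) = 34.87 mm²). So its area = 34.87 mm². Layer 15 is larger (80.41 vs 34.87 mm²).

layer 15 (z = 1.5 mm)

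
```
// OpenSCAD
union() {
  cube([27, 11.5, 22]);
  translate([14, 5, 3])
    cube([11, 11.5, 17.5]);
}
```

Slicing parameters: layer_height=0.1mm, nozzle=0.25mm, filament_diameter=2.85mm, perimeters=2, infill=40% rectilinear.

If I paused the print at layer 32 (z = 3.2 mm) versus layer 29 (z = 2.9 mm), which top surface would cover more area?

Layer 32 (z = 3.2): the 27×11.5 cube contributes its full rectangle (area 310.50 mm²); the 11×11.5 cube at (14, 5) contributes its full rectangle (area 126.50 mm²); Taking the union: the regions partially overlap — summed areas 437.00 mm² minus the doubly-counted overlap 71.50 mm² gives 365.50 mm² — area = 365.50 mm². So its area = 365.50 mm². Layer 29 (z = 2.9): the 27×11.5 cube contributes its full rectangle (area 310.50 mm²); the cube at (14, 5) is not intersected at this z (z outside [3, 20.5]); Taking the union: only the 27×11.5 cube is present, so the union is just that shape — area = 310.50 mm². So its area = 310.50 mm². Layer 32 is larger (365.50 vs 310.50 mm²).

layer 32 (z = 3.2 mm)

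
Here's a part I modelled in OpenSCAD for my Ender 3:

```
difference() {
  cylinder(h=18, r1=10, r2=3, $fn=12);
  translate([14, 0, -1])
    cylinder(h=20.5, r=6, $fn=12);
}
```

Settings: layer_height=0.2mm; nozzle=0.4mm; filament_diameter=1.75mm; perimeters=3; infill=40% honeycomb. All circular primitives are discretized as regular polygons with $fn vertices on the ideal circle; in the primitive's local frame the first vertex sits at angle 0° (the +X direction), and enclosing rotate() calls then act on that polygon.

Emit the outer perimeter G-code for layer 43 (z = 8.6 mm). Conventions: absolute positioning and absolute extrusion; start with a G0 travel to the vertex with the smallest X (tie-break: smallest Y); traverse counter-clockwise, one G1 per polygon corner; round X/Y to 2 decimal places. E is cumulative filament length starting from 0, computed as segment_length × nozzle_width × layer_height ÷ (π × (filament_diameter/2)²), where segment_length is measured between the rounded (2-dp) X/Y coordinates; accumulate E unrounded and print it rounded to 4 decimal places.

G0 X-6.66 Y0.00 Z8.60
G1 X-5.76 Y-3.33 E0.1147
G1 X-3.33 Y-5.76 E0.2290
G1 X0.00 Y-6.66 E0.3438
G1 X3.33 Y-5.76 E0.4585
G1 X5.76 Y-3.33 E0.5728
G1 X6.66 Y0.00 E0.6875
G1 X5.76 Y3.33 E0.8023
G1 X3.33 Y5.76 E0.9165
G1 X0.00 Y6.66 E1.0313
G1 X-3.33 Y5.76 E1.1460
G1 X-5.76 Y3.33 E1.2603
G1 X-6.66 Y0.00 E1.3750

At z = 8.6 mm: the cone contributes a regular 12-gon of circumradius 6.656 (interpolated between r1=10 and r2=3 at t=0.478); the cylinder at (14, 0): section is a regular 12-gon, circumradius r=6; Taking the first minus the rest: starting from the cone, the r=6 cylinder at (14, 0) misses the remaining region (no effect) — 1 connected region. The outline is a single polygon with 12 vertices. Extrusion per mm of travel: 0.4 × 0.2 / (π × 0.875²) = 0.033260. Accumulating E over each segment gives final E = 1.3750.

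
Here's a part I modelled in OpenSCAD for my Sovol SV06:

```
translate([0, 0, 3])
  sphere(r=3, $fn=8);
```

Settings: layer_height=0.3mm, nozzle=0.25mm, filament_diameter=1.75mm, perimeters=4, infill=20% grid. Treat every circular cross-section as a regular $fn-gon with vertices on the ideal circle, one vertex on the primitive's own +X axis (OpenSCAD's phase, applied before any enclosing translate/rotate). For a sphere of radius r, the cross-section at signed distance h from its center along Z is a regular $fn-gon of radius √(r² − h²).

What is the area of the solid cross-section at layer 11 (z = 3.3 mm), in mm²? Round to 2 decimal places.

At z = 3.3 mm: the r=3 sphere slices to a regular 8-gon of circumradius 2.985 (√(r²−h²) with h=0.3 from center) (area = (8/2)·2.985²·sin(360°/8) = 25.20 mm²). Overall, the cross-section is a single solid region. Net area = 25.20 mm².

25.20 mm²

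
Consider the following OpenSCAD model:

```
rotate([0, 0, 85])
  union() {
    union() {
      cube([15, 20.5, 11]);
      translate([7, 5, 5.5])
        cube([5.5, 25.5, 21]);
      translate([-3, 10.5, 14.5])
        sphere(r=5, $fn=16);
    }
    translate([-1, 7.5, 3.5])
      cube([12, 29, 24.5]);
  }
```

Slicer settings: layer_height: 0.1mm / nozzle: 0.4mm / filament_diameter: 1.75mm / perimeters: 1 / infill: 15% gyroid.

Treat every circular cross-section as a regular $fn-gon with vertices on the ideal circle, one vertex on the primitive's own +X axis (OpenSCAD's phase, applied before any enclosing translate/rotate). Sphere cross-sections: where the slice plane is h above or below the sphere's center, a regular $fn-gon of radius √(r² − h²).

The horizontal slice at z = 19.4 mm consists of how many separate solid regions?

2

At z = 19.4 mm: the cube is not intersected at this z (z outside [0, 11]); the cube at (7, 5) (footprint 5.5×25.5) is included at this height; the sphere at (-3, 10.5): section is a regular 16-gon, circumradius = √(r²−h²) = √(5²−4.9²) = 0.995; Taking the union: the 2 present regions are separate (no shared area or edge), so areas and boundary lengths simply add and each stays a separate island — 2 connected regions; the cube at (-1, 7.5) (footprint 12×29) is included at this height; Taking the union: the regions partially overlap (shared area 92.00 mm²), so overlapping operands fuse into one piece — 2 connected regions; (whole slice rotated 85° about Z — lengths, areas and connectivity unchanged). The result has 2 disconnected regions.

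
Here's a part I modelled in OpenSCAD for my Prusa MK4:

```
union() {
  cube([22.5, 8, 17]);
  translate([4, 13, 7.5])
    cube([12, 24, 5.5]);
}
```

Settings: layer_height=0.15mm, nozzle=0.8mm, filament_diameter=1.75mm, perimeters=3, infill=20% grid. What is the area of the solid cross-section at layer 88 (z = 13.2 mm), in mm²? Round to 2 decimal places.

At z = 13.2 mm: the 22.5×8 cube contributes its full rectangle (area 180.00 mm²); the cube at (4, 13) does not reach this height (z outside [7.5, 13]); Merging all regions: only the 22.5×8 cube is present, so the union is just that shape — area = 180.00 mm². Overall, the cross-section is a single solid region. Net area = 180.00 mm².

180.00 mm²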